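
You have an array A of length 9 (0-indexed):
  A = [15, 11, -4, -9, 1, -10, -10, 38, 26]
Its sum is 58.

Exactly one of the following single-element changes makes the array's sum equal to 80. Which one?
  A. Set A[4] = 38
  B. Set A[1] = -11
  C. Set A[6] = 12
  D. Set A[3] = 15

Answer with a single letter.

Option A: A[4] 1->38, delta=37, new_sum=58+(37)=95
Option B: A[1] 11->-11, delta=-22, new_sum=58+(-22)=36
Option C: A[6] -10->12, delta=22, new_sum=58+(22)=80 <-- matches target
Option D: A[3] -9->15, delta=24, new_sum=58+(24)=82

Answer: C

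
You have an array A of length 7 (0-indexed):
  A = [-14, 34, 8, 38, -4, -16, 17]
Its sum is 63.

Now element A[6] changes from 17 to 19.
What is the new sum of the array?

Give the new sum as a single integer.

Old value at index 6: 17
New value at index 6: 19
Delta = 19 - 17 = 2
New sum = old_sum + delta = 63 + (2) = 65

Answer: 65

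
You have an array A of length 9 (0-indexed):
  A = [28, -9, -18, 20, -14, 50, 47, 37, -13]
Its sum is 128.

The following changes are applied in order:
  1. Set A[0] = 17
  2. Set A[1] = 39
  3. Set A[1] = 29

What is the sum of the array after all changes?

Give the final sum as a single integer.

Initial sum: 128
Change 1: A[0] 28 -> 17, delta = -11, sum = 117
Change 2: A[1] -9 -> 39, delta = 48, sum = 165
Change 3: A[1] 39 -> 29, delta = -10, sum = 155

Answer: 155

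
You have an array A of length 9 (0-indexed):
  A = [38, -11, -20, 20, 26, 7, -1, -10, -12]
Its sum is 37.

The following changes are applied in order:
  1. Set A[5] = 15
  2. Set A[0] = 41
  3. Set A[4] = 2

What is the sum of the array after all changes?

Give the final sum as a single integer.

Answer: 24

Derivation:
Initial sum: 37
Change 1: A[5] 7 -> 15, delta = 8, sum = 45
Change 2: A[0] 38 -> 41, delta = 3, sum = 48
Change 3: A[4] 26 -> 2, delta = -24, sum = 24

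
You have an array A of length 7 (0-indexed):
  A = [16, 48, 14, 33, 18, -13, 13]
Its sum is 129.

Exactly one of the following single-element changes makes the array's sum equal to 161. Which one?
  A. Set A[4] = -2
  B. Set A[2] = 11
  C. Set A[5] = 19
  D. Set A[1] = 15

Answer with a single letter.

Option A: A[4] 18->-2, delta=-20, new_sum=129+(-20)=109
Option B: A[2] 14->11, delta=-3, new_sum=129+(-3)=126
Option C: A[5] -13->19, delta=32, new_sum=129+(32)=161 <-- matches target
Option D: A[1] 48->15, delta=-33, new_sum=129+(-33)=96

Answer: C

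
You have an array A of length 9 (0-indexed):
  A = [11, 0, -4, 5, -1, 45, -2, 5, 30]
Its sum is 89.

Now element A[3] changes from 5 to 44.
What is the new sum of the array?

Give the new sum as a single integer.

Old value at index 3: 5
New value at index 3: 44
Delta = 44 - 5 = 39
New sum = old_sum + delta = 89 + (39) = 128

Answer: 128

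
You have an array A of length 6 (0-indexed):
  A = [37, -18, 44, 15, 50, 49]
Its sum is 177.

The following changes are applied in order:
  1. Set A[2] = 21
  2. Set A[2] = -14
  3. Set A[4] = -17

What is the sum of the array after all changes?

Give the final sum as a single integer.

Initial sum: 177
Change 1: A[2] 44 -> 21, delta = -23, sum = 154
Change 2: A[2] 21 -> -14, delta = -35, sum = 119
Change 3: A[4] 50 -> -17, delta = -67, sum = 52

Answer: 52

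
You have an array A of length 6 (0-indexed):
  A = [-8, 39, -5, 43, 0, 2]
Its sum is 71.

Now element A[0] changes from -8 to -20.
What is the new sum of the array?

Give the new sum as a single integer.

Old value at index 0: -8
New value at index 0: -20
Delta = -20 - -8 = -12
New sum = old_sum + delta = 71 + (-12) = 59

Answer: 59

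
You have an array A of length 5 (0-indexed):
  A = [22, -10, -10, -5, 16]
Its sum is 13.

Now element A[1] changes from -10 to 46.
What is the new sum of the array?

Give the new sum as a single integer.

Answer: 69

Derivation:
Old value at index 1: -10
New value at index 1: 46
Delta = 46 - -10 = 56
New sum = old_sum + delta = 13 + (56) = 69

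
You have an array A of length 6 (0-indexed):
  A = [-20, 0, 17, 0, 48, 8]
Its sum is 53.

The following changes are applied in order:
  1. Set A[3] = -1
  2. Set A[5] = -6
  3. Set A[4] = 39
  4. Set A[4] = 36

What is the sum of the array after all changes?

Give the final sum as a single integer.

Answer: 26

Derivation:
Initial sum: 53
Change 1: A[3] 0 -> -1, delta = -1, sum = 52
Change 2: A[5] 8 -> -6, delta = -14, sum = 38
Change 3: A[4] 48 -> 39, delta = -9, sum = 29
Change 4: A[4] 39 -> 36, delta = -3, sum = 26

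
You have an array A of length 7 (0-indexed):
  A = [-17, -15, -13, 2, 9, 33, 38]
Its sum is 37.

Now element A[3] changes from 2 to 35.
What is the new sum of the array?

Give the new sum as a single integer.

Answer: 70

Derivation:
Old value at index 3: 2
New value at index 3: 35
Delta = 35 - 2 = 33
New sum = old_sum + delta = 37 + (33) = 70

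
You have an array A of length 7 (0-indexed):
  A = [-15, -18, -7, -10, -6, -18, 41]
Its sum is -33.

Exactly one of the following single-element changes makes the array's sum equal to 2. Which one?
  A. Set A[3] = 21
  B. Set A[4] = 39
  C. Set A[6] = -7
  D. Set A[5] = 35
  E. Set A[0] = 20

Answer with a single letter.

Option A: A[3] -10->21, delta=31, new_sum=-33+(31)=-2
Option B: A[4] -6->39, delta=45, new_sum=-33+(45)=12
Option C: A[6] 41->-7, delta=-48, new_sum=-33+(-48)=-81
Option D: A[5] -18->35, delta=53, new_sum=-33+(53)=20
Option E: A[0] -15->20, delta=35, new_sum=-33+(35)=2 <-- matches target

Answer: E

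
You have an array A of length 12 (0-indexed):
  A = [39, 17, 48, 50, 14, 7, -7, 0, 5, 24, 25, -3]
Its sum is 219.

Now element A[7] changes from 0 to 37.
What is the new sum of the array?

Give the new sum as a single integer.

Old value at index 7: 0
New value at index 7: 37
Delta = 37 - 0 = 37
New sum = old_sum + delta = 219 + (37) = 256

Answer: 256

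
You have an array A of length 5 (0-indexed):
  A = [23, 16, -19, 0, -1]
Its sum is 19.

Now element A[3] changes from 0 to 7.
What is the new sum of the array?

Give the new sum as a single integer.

Old value at index 3: 0
New value at index 3: 7
Delta = 7 - 0 = 7
New sum = old_sum + delta = 19 + (7) = 26

Answer: 26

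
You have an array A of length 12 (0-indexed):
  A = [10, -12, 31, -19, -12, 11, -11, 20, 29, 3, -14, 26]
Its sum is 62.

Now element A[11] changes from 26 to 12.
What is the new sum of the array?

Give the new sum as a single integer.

Answer: 48

Derivation:
Old value at index 11: 26
New value at index 11: 12
Delta = 12 - 26 = -14
New sum = old_sum + delta = 62 + (-14) = 48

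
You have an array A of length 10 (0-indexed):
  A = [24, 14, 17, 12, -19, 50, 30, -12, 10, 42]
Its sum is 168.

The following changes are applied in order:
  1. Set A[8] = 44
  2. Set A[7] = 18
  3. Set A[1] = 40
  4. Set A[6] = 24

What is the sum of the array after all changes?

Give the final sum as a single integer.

Initial sum: 168
Change 1: A[8] 10 -> 44, delta = 34, sum = 202
Change 2: A[7] -12 -> 18, delta = 30, sum = 232
Change 3: A[1] 14 -> 40, delta = 26, sum = 258
Change 4: A[6] 30 -> 24, delta = -6, sum = 252

Answer: 252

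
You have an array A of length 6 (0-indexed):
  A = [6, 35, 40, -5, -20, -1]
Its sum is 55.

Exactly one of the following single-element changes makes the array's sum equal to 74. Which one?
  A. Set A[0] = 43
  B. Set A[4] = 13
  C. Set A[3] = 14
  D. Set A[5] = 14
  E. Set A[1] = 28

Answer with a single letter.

Answer: C

Derivation:
Option A: A[0] 6->43, delta=37, new_sum=55+(37)=92
Option B: A[4] -20->13, delta=33, new_sum=55+(33)=88
Option C: A[3] -5->14, delta=19, new_sum=55+(19)=74 <-- matches target
Option D: A[5] -1->14, delta=15, new_sum=55+(15)=70
Option E: A[1] 35->28, delta=-7, new_sum=55+(-7)=48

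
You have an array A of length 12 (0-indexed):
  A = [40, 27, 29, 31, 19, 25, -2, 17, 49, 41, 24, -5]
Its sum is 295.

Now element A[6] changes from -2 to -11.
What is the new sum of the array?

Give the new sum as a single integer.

Answer: 286

Derivation:
Old value at index 6: -2
New value at index 6: -11
Delta = -11 - -2 = -9
New sum = old_sum + delta = 295 + (-9) = 286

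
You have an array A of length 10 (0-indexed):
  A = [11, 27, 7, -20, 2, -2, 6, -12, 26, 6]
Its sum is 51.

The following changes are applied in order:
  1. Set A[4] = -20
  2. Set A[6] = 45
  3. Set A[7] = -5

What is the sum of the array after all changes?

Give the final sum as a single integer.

Answer: 75

Derivation:
Initial sum: 51
Change 1: A[4] 2 -> -20, delta = -22, sum = 29
Change 2: A[6] 6 -> 45, delta = 39, sum = 68
Change 3: A[7] -12 -> -5, delta = 7, sum = 75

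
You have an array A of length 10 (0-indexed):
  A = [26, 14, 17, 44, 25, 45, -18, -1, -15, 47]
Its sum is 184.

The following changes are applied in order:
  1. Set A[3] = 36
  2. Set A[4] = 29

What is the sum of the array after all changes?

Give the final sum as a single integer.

Initial sum: 184
Change 1: A[3] 44 -> 36, delta = -8, sum = 176
Change 2: A[4] 25 -> 29, delta = 4, sum = 180

Answer: 180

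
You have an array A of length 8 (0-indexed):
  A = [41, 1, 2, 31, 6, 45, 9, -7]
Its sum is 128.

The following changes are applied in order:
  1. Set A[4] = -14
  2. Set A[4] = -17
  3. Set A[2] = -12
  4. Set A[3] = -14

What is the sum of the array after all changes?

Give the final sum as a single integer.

Answer: 46

Derivation:
Initial sum: 128
Change 1: A[4] 6 -> -14, delta = -20, sum = 108
Change 2: A[4] -14 -> -17, delta = -3, sum = 105
Change 3: A[2] 2 -> -12, delta = -14, sum = 91
Change 4: A[3] 31 -> -14, delta = -45, sum = 46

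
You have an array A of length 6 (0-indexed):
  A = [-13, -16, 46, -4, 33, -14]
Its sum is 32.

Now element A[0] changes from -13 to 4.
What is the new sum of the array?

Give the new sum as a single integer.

Answer: 49

Derivation:
Old value at index 0: -13
New value at index 0: 4
Delta = 4 - -13 = 17
New sum = old_sum + delta = 32 + (17) = 49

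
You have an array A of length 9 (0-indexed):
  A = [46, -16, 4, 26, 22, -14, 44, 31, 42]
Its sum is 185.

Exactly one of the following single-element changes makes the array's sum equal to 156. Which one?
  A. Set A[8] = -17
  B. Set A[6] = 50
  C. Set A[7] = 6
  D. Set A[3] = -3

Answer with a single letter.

Answer: D

Derivation:
Option A: A[8] 42->-17, delta=-59, new_sum=185+(-59)=126
Option B: A[6] 44->50, delta=6, new_sum=185+(6)=191
Option C: A[7] 31->6, delta=-25, new_sum=185+(-25)=160
Option D: A[3] 26->-3, delta=-29, new_sum=185+(-29)=156 <-- matches target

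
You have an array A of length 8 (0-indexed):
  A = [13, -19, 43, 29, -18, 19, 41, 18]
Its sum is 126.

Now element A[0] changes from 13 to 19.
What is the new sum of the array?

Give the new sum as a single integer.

Old value at index 0: 13
New value at index 0: 19
Delta = 19 - 13 = 6
New sum = old_sum + delta = 126 + (6) = 132

Answer: 132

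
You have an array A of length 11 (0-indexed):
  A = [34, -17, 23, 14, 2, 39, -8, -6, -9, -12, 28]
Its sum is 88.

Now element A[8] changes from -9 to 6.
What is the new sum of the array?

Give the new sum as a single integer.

Old value at index 8: -9
New value at index 8: 6
Delta = 6 - -9 = 15
New sum = old_sum + delta = 88 + (15) = 103

Answer: 103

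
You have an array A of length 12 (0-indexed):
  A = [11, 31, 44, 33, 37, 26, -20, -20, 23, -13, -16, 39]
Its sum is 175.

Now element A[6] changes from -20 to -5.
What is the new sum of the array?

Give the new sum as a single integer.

Answer: 190

Derivation:
Old value at index 6: -20
New value at index 6: -5
Delta = -5 - -20 = 15
New sum = old_sum + delta = 175 + (15) = 190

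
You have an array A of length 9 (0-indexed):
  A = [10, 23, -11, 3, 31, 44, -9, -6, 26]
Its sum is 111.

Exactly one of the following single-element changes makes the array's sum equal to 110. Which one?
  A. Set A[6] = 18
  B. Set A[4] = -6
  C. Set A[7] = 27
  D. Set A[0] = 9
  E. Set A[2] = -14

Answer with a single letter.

Answer: D

Derivation:
Option A: A[6] -9->18, delta=27, new_sum=111+(27)=138
Option B: A[4] 31->-6, delta=-37, new_sum=111+(-37)=74
Option C: A[7] -6->27, delta=33, new_sum=111+(33)=144
Option D: A[0] 10->9, delta=-1, new_sum=111+(-1)=110 <-- matches target
Option E: A[2] -11->-14, delta=-3, new_sum=111+(-3)=108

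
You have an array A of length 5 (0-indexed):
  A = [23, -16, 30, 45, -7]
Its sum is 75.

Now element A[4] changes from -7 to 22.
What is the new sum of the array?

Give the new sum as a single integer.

Old value at index 4: -7
New value at index 4: 22
Delta = 22 - -7 = 29
New sum = old_sum + delta = 75 + (29) = 104

Answer: 104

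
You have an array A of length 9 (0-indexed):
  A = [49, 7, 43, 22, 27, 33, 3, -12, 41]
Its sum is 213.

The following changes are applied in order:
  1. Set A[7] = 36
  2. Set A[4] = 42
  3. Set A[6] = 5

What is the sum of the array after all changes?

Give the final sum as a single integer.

Initial sum: 213
Change 1: A[7] -12 -> 36, delta = 48, sum = 261
Change 2: A[4] 27 -> 42, delta = 15, sum = 276
Change 3: A[6] 3 -> 5, delta = 2, sum = 278

Answer: 278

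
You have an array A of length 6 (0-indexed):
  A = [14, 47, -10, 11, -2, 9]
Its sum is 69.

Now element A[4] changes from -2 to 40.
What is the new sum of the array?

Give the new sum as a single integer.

Old value at index 4: -2
New value at index 4: 40
Delta = 40 - -2 = 42
New sum = old_sum + delta = 69 + (42) = 111

Answer: 111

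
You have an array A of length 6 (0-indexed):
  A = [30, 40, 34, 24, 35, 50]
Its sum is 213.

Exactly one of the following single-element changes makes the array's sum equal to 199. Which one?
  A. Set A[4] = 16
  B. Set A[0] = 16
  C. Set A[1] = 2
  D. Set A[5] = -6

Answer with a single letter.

Option A: A[4] 35->16, delta=-19, new_sum=213+(-19)=194
Option B: A[0] 30->16, delta=-14, new_sum=213+(-14)=199 <-- matches target
Option C: A[1] 40->2, delta=-38, new_sum=213+(-38)=175
Option D: A[5] 50->-6, delta=-56, new_sum=213+(-56)=157

Answer: B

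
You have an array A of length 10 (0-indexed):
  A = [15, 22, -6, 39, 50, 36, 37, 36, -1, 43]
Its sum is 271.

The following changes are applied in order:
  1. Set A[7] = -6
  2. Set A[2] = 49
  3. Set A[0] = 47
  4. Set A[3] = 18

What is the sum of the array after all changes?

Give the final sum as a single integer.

Initial sum: 271
Change 1: A[7] 36 -> -6, delta = -42, sum = 229
Change 2: A[2] -6 -> 49, delta = 55, sum = 284
Change 3: A[0] 15 -> 47, delta = 32, sum = 316
Change 4: A[3] 39 -> 18, delta = -21, sum = 295

Answer: 295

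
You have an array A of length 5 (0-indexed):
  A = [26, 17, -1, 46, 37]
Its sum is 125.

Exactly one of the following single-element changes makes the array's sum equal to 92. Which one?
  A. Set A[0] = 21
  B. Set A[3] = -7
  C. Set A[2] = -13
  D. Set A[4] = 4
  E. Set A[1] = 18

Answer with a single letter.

Answer: D

Derivation:
Option A: A[0] 26->21, delta=-5, new_sum=125+(-5)=120
Option B: A[3] 46->-7, delta=-53, new_sum=125+(-53)=72
Option C: A[2] -1->-13, delta=-12, new_sum=125+(-12)=113
Option D: A[4] 37->4, delta=-33, new_sum=125+(-33)=92 <-- matches target
Option E: A[1] 17->18, delta=1, new_sum=125+(1)=126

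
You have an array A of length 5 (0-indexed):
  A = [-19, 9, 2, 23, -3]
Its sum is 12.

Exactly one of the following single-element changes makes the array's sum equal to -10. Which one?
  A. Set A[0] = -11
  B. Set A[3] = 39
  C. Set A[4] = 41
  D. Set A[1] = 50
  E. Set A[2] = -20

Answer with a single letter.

Option A: A[0] -19->-11, delta=8, new_sum=12+(8)=20
Option B: A[3] 23->39, delta=16, new_sum=12+(16)=28
Option C: A[4] -3->41, delta=44, new_sum=12+(44)=56
Option D: A[1] 9->50, delta=41, new_sum=12+(41)=53
Option E: A[2] 2->-20, delta=-22, new_sum=12+(-22)=-10 <-- matches target

Answer: E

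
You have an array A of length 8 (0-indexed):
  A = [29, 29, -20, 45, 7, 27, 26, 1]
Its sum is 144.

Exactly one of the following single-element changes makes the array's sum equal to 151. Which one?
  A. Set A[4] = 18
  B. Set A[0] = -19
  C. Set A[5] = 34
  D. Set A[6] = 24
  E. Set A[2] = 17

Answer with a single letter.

Answer: C

Derivation:
Option A: A[4] 7->18, delta=11, new_sum=144+(11)=155
Option B: A[0] 29->-19, delta=-48, new_sum=144+(-48)=96
Option C: A[5] 27->34, delta=7, new_sum=144+(7)=151 <-- matches target
Option D: A[6] 26->24, delta=-2, new_sum=144+(-2)=142
Option E: A[2] -20->17, delta=37, new_sum=144+(37)=181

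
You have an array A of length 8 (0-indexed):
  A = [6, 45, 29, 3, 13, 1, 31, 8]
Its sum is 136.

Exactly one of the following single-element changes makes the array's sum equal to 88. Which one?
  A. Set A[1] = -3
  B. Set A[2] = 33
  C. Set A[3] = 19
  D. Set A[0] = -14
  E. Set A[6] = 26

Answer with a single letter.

Option A: A[1] 45->-3, delta=-48, new_sum=136+(-48)=88 <-- matches target
Option B: A[2] 29->33, delta=4, new_sum=136+(4)=140
Option C: A[3] 3->19, delta=16, new_sum=136+(16)=152
Option D: A[0] 6->-14, delta=-20, new_sum=136+(-20)=116
Option E: A[6] 31->26, delta=-5, new_sum=136+(-5)=131

Answer: A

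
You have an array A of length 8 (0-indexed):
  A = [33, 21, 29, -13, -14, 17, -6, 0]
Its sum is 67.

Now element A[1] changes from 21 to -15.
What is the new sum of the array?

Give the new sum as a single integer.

Answer: 31

Derivation:
Old value at index 1: 21
New value at index 1: -15
Delta = -15 - 21 = -36
New sum = old_sum + delta = 67 + (-36) = 31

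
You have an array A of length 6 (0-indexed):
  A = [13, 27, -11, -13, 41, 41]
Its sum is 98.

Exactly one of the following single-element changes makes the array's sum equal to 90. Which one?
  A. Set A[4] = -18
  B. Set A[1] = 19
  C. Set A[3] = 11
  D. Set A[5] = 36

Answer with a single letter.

Option A: A[4] 41->-18, delta=-59, new_sum=98+(-59)=39
Option B: A[1] 27->19, delta=-8, new_sum=98+(-8)=90 <-- matches target
Option C: A[3] -13->11, delta=24, new_sum=98+(24)=122
Option D: A[5] 41->36, delta=-5, new_sum=98+(-5)=93

Answer: B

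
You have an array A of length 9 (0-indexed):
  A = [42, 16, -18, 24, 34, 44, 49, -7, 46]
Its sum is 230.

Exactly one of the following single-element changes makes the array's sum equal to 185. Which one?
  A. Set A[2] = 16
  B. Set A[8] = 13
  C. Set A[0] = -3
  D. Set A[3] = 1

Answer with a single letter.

Answer: C

Derivation:
Option A: A[2] -18->16, delta=34, new_sum=230+(34)=264
Option B: A[8] 46->13, delta=-33, new_sum=230+(-33)=197
Option C: A[0] 42->-3, delta=-45, new_sum=230+(-45)=185 <-- matches target
Option D: A[3] 24->1, delta=-23, new_sum=230+(-23)=207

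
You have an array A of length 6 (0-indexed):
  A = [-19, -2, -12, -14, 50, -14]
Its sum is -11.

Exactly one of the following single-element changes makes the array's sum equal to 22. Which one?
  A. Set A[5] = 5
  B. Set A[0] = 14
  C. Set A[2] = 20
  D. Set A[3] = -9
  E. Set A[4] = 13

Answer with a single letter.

Answer: B

Derivation:
Option A: A[5] -14->5, delta=19, new_sum=-11+(19)=8
Option B: A[0] -19->14, delta=33, new_sum=-11+(33)=22 <-- matches target
Option C: A[2] -12->20, delta=32, new_sum=-11+(32)=21
Option D: A[3] -14->-9, delta=5, new_sum=-11+(5)=-6
Option E: A[4] 50->13, delta=-37, new_sum=-11+(-37)=-48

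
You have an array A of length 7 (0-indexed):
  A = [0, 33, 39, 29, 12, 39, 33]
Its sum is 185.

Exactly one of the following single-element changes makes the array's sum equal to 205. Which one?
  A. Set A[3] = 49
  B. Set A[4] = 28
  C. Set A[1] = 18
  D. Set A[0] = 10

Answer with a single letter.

Option A: A[3] 29->49, delta=20, new_sum=185+(20)=205 <-- matches target
Option B: A[4] 12->28, delta=16, new_sum=185+(16)=201
Option C: A[1] 33->18, delta=-15, new_sum=185+(-15)=170
Option D: A[0] 0->10, delta=10, new_sum=185+(10)=195

Answer: A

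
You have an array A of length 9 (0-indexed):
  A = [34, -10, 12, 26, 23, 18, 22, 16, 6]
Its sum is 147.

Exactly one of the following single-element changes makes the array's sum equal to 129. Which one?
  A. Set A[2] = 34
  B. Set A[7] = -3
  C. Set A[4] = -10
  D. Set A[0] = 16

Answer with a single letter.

Answer: D

Derivation:
Option A: A[2] 12->34, delta=22, new_sum=147+(22)=169
Option B: A[7] 16->-3, delta=-19, new_sum=147+(-19)=128
Option C: A[4] 23->-10, delta=-33, new_sum=147+(-33)=114
Option D: A[0] 34->16, delta=-18, new_sum=147+(-18)=129 <-- matches target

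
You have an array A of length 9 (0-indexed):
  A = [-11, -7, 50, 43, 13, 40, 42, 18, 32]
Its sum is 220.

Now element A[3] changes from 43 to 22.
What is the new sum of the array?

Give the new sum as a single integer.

Answer: 199

Derivation:
Old value at index 3: 43
New value at index 3: 22
Delta = 22 - 43 = -21
New sum = old_sum + delta = 220 + (-21) = 199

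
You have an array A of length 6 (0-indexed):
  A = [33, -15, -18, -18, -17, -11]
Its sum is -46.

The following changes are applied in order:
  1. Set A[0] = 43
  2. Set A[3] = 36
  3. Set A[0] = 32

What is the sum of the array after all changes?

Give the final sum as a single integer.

Answer: 7

Derivation:
Initial sum: -46
Change 1: A[0] 33 -> 43, delta = 10, sum = -36
Change 2: A[3] -18 -> 36, delta = 54, sum = 18
Change 3: A[0] 43 -> 32, delta = -11, sum = 7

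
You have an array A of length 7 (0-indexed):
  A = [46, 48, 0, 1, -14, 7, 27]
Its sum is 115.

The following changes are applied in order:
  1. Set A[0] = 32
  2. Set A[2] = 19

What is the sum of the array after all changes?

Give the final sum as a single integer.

Answer: 120

Derivation:
Initial sum: 115
Change 1: A[0] 46 -> 32, delta = -14, sum = 101
Change 2: A[2] 0 -> 19, delta = 19, sum = 120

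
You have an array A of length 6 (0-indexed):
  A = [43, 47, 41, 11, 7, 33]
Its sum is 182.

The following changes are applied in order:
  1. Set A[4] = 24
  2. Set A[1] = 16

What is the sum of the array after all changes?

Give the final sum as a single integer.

Initial sum: 182
Change 1: A[4] 7 -> 24, delta = 17, sum = 199
Change 2: A[1] 47 -> 16, delta = -31, sum = 168

Answer: 168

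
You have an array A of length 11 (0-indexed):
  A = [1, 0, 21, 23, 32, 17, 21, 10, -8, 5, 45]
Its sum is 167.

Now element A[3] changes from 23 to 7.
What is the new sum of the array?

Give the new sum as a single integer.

Old value at index 3: 23
New value at index 3: 7
Delta = 7 - 23 = -16
New sum = old_sum + delta = 167 + (-16) = 151

Answer: 151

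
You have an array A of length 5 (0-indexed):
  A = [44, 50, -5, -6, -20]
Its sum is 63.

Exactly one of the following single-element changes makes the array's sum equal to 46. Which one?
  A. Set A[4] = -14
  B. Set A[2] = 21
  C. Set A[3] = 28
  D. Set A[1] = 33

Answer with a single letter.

Answer: D

Derivation:
Option A: A[4] -20->-14, delta=6, new_sum=63+(6)=69
Option B: A[2] -5->21, delta=26, new_sum=63+(26)=89
Option C: A[3] -6->28, delta=34, new_sum=63+(34)=97
Option D: A[1] 50->33, delta=-17, new_sum=63+(-17)=46 <-- matches target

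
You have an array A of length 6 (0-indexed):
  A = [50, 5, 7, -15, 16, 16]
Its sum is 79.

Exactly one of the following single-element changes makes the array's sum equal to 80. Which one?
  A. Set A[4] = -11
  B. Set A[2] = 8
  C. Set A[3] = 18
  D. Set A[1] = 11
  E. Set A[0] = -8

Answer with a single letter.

Answer: B

Derivation:
Option A: A[4] 16->-11, delta=-27, new_sum=79+(-27)=52
Option B: A[2] 7->8, delta=1, new_sum=79+(1)=80 <-- matches target
Option C: A[3] -15->18, delta=33, new_sum=79+(33)=112
Option D: A[1] 5->11, delta=6, new_sum=79+(6)=85
Option E: A[0] 50->-8, delta=-58, new_sum=79+(-58)=21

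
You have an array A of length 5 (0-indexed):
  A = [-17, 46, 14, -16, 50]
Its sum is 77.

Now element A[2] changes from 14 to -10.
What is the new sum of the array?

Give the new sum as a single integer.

Answer: 53

Derivation:
Old value at index 2: 14
New value at index 2: -10
Delta = -10 - 14 = -24
New sum = old_sum + delta = 77 + (-24) = 53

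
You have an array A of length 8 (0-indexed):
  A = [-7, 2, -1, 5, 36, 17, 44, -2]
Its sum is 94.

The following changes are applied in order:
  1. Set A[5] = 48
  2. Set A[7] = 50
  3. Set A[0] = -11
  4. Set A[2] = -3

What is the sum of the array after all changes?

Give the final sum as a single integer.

Initial sum: 94
Change 1: A[5] 17 -> 48, delta = 31, sum = 125
Change 2: A[7] -2 -> 50, delta = 52, sum = 177
Change 3: A[0] -7 -> -11, delta = -4, sum = 173
Change 4: A[2] -1 -> -3, delta = -2, sum = 171

Answer: 171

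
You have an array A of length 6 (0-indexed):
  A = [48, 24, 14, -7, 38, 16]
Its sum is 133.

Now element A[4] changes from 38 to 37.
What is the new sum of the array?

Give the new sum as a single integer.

Old value at index 4: 38
New value at index 4: 37
Delta = 37 - 38 = -1
New sum = old_sum + delta = 133 + (-1) = 132

Answer: 132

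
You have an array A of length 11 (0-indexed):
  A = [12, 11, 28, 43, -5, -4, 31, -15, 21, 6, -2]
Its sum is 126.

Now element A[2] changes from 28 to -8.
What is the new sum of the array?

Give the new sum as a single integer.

Answer: 90

Derivation:
Old value at index 2: 28
New value at index 2: -8
Delta = -8 - 28 = -36
New sum = old_sum + delta = 126 + (-36) = 90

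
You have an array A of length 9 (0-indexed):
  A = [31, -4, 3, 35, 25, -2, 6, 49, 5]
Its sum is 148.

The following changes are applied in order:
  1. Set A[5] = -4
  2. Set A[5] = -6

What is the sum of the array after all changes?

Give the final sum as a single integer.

Initial sum: 148
Change 1: A[5] -2 -> -4, delta = -2, sum = 146
Change 2: A[5] -4 -> -6, delta = -2, sum = 144

Answer: 144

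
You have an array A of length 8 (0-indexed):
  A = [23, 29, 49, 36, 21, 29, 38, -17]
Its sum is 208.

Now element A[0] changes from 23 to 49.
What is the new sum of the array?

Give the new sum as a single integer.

Answer: 234

Derivation:
Old value at index 0: 23
New value at index 0: 49
Delta = 49 - 23 = 26
New sum = old_sum + delta = 208 + (26) = 234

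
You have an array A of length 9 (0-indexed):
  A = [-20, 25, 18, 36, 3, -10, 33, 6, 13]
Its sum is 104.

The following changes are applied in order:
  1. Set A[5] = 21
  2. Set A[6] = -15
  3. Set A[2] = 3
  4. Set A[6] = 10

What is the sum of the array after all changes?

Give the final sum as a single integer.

Initial sum: 104
Change 1: A[5] -10 -> 21, delta = 31, sum = 135
Change 2: A[6] 33 -> -15, delta = -48, sum = 87
Change 3: A[2] 18 -> 3, delta = -15, sum = 72
Change 4: A[6] -15 -> 10, delta = 25, sum = 97

Answer: 97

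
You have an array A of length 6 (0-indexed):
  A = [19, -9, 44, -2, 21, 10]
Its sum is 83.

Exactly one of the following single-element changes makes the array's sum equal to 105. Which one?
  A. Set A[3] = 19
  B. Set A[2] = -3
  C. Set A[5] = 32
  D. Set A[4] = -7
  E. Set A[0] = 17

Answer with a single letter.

Option A: A[3] -2->19, delta=21, new_sum=83+(21)=104
Option B: A[2] 44->-3, delta=-47, new_sum=83+(-47)=36
Option C: A[5] 10->32, delta=22, new_sum=83+(22)=105 <-- matches target
Option D: A[4] 21->-7, delta=-28, new_sum=83+(-28)=55
Option E: A[0] 19->17, delta=-2, new_sum=83+(-2)=81

Answer: C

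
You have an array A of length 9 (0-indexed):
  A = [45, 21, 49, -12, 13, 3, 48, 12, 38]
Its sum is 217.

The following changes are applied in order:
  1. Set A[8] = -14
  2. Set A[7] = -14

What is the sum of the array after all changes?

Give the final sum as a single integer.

Initial sum: 217
Change 1: A[8] 38 -> -14, delta = -52, sum = 165
Change 2: A[7] 12 -> -14, delta = -26, sum = 139

Answer: 139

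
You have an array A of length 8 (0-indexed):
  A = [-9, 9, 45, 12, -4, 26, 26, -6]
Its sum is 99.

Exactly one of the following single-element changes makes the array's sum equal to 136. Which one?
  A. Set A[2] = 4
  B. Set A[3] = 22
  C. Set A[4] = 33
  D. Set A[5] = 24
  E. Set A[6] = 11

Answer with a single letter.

Option A: A[2] 45->4, delta=-41, new_sum=99+(-41)=58
Option B: A[3] 12->22, delta=10, new_sum=99+(10)=109
Option C: A[4] -4->33, delta=37, new_sum=99+(37)=136 <-- matches target
Option D: A[5] 26->24, delta=-2, new_sum=99+(-2)=97
Option E: A[6] 26->11, delta=-15, new_sum=99+(-15)=84

Answer: C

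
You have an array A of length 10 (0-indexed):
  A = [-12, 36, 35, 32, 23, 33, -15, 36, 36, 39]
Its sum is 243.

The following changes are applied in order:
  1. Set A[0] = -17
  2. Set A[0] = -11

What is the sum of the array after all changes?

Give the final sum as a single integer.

Initial sum: 243
Change 1: A[0] -12 -> -17, delta = -5, sum = 238
Change 2: A[0] -17 -> -11, delta = 6, sum = 244

Answer: 244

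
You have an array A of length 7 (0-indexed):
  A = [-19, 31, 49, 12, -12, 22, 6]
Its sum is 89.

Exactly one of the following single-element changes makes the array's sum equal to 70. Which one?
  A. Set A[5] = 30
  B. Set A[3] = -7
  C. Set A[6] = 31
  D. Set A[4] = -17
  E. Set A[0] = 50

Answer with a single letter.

Option A: A[5] 22->30, delta=8, new_sum=89+(8)=97
Option B: A[3] 12->-7, delta=-19, new_sum=89+(-19)=70 <-- matches target
Option C: A[6] 6->31, delta=25, new_sum=89+(25)=114
Option D: A[4] -12->-17, delta=-5, new_sum=89+(-5)=84
Option E: A[0] -19->50, delta=69, new_sum=89+(69)=158

Answer: B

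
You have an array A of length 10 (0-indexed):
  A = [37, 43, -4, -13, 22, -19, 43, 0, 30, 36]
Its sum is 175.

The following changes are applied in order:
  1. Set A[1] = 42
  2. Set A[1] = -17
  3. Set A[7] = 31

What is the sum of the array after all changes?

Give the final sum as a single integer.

Initial sum: 175
Change 1: A[1] 43 -> 42, delta = -1, sum = 174
Change 2: A[1] 42 -> -17, delta = -59, sum = 115
Change 3: A[7] 0 -> 31, delta = 31, sum = 146

Answer: 146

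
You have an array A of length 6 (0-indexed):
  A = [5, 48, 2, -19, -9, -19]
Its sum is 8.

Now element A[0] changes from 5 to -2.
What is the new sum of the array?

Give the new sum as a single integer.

Old value at index 0: 5
New value at index 0: -2
Delta = -2 - 5 = -7
New sum = old_sum + delta = 8 + (-7) = 1

Answer: 1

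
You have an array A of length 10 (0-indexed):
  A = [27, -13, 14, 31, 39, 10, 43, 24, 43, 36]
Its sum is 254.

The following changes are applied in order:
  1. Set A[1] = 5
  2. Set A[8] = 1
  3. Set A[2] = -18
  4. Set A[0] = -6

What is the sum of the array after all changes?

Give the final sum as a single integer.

Initial sum: 254
Change 1: A[1] -13 -> 5, delta = 18, sum = 272
Change 2: A[8] 43 -> 1, delta = -42, sum = 230
Change 3: A[2] 14 -> -18, delta = -32, sum = 198
Change 4: A[0] 27 -> -6, delta = -33, sum = 165

Answer: 165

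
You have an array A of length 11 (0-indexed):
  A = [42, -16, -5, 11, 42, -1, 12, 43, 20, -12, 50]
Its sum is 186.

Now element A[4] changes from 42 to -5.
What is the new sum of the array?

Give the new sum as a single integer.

Old value at index 4: 42
New value at index 4: -5
Delta = -5 - 42 = -47
New sum = old_sum + delta = 186 + (-47) = 139

Answer: 139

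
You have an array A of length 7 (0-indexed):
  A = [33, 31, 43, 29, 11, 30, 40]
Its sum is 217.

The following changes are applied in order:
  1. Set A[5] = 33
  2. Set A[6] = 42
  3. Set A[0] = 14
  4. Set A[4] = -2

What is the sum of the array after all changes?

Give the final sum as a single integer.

Answer: 190

Derivation:
Initial sum: 217
Change 1: A[5] 30 -> 33, delta = 3, sum = 220
Change 2: A[6] 40 -> 42, delta = 2, sum = 222
Change 3: A[0] 33 -> 14, delta = -19, sum = 203
Change 4: A[4] 11 -> -2, delta = -13, sum = 190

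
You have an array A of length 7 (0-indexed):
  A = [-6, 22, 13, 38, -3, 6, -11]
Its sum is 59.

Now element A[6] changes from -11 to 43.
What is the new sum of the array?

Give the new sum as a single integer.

Old value at index 6: -11
New value at index 6: 43
Delta = 43 - -11 = 54
New sum = old_sum + delta = 59 + (54) = 113

Answer: 113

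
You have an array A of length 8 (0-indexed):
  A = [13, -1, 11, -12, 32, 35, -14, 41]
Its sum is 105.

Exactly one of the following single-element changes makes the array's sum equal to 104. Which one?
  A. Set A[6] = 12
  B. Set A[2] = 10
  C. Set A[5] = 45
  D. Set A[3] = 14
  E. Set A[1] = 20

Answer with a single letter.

Answer: B

Derivation:
Option A: A[6] -14->12, delta=26, new_sum=105+(26)=131
Option B: A[2] 11->10, delta=-1, new_sum=105+(-1)=104 <-- matches target
Option C: A[5] 35->45, delta=10, new_sum=105+(10)=115
Option D: A[3] -12->14, delta=26, new_sum=105+(26)=131
Option E: A[1] -1->20, delta=21, new_sum=105+(21)=126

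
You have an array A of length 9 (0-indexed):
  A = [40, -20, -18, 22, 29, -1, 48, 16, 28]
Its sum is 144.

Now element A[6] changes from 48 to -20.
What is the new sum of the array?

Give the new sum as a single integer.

Answer: 76

Derivation:
Old value at index 6: 48
New value at index 6: -20
Delta = -20 - 48 = -68
New sum = old_sum + delta = 144 + (-68) = 76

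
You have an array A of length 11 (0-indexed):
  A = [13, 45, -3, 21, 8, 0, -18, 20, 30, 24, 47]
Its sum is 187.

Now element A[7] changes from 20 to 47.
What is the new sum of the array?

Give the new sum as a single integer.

Old value at index 7: 20
New value at index 7: 47
Delta = 47 - 20 = 27
New sum = old_sum + delta = 187 + (27) = 214

Answer: 214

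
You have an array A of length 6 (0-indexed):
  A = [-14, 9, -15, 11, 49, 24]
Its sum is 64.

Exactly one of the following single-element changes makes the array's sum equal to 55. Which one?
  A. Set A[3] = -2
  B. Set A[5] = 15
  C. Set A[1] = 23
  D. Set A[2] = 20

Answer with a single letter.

Option A: A[3] 11->-2, delta=-13, new_sum=64+(-13)=51
Option B: A[5] 24->15, delta=-9, new_sum=64+(-9)=55 <-- matches target
Option C: A[1] 9->23, delta=14, new_sum=64+(14)=78
Option D: A[2] -15->20, delta=35, new_sum=64+(35)=99

Answer: B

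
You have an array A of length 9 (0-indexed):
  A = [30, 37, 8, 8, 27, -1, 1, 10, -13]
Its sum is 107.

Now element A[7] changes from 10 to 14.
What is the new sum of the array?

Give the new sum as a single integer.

Old value at index 7: 10
New value at index 7: 14
Delta = 14 - 10 = 4
New sum = old_sum + delta = 107 + (4) = 111

Answer: 111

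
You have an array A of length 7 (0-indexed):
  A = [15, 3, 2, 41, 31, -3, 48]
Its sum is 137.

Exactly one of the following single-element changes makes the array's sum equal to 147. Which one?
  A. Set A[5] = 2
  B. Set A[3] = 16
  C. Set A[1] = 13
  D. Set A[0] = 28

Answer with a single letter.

Answer: C

Derivation:
Option A: A[5] -3->2, delta=5, new_sum=137+(5)=142
Option B: A[3] 41->16, delta=-25, new_sum=137+(-25)=112
Option C: A[1] 3->13, delta=10, new_sum=137+(10)=147 <-- matches target
Option D: A[0] 15->28, delta=13, new_sum=137+(13)=150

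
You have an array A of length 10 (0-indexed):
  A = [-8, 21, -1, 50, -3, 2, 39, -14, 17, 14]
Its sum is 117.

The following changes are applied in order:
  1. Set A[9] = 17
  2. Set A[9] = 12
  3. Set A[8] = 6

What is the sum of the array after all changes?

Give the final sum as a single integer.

Answer: 104

Derivation:
Initial sum: 117
Change 1: A[9] 14 -> 17, delta = 3, sum = 120
Change 2: A[9] 17 -> 12, delta = -5, sum = 115
Change 3: A[8] 17 -> 6, delta = -11, sum = 104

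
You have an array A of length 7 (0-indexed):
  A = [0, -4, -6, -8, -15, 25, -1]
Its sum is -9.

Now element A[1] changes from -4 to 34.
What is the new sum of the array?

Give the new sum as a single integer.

Old value at index 1: -4
New value at index 1: 34
Delta = 34 - -4 = 38
New sum = old_sum + delta = -9 + (38) = 29

Answer: 29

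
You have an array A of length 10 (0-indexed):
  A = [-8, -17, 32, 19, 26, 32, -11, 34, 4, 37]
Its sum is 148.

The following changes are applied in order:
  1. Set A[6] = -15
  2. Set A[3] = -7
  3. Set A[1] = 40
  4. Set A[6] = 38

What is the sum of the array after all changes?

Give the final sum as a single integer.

Answer: 228

Derivation:
Initial sum: 148
Change 1: A[6] -11 -> -15, delta = -4, sum = 144
Change 2: A[3] 19 -> -7, delta = -26, sum = 118
Change 3: A[1] -17 -> 40, delta = 57, sum = 175
Change 4: A[6] -15 -> 38, delta = 53, sum = 228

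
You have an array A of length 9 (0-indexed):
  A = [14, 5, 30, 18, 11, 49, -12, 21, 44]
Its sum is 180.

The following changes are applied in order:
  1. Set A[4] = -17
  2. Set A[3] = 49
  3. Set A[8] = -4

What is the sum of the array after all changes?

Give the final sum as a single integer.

Initial sum: 180
Change 1: A[4] 11 -> -17, delta = -28, sum = 152
Change 2: A[3] 18 -> 49, delta = 31, sum = 183
Change 3: A[8] 44 -> -4, delta = -48, sum = 135

Answer: 135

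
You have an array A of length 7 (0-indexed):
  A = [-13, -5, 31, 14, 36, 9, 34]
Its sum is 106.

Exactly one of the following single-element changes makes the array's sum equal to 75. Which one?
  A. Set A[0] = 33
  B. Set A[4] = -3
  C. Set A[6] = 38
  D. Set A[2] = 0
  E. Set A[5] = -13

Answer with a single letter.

Option A: A[0] -13->33, delta=46, new_sum=106+(46)=152
Option B: A[4] 36->-3, delta=-39, new_sum=106+(-39)=67
Option C: A[6] 34->38, delta=4, new_sum=106+(4)=110
Option D: A[2] 31->0, delta=-31, new_sum=106+(-31)=75 <-- matches target
Option E: A[5] 9->-13, delta=-22, new_sum=106+(-22)=84

Answer: D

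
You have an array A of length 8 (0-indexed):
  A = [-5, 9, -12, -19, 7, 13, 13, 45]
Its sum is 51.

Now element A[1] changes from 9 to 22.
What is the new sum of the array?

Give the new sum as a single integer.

Old value at index 1: 9
New value at index 1: 22
Delta = 22 - 9 = 13
New sum = old_sum + delta = 51 + (13) = 64

Answer: 64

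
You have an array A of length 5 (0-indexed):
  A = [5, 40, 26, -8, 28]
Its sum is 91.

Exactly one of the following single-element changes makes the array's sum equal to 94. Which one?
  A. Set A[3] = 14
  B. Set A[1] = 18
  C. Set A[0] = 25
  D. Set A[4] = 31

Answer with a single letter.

Option A: A[3] -8->14, delta=22, new_sum=91+(22)=113
Option B: A[1] 40->18, delta=-22, new_sum=91+(-22)=69
Option C: A[0] 5->25, delta=20, new_sum=91+(20)=111
Option D: A[4] 28->31, delta=3, new_sum=91+(3)=94 <-- matches target

Answer: D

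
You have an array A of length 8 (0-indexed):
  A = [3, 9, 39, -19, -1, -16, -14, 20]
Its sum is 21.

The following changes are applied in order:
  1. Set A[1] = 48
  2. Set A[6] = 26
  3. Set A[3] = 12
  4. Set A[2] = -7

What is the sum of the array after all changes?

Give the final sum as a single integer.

Answer: 85

Derivation:
Initial sum: 21
Change 1: A[1] 9 -> 48, delta = 39, sum = 60
Change 2: A[6] -14 -> 26, delta = 40, sum = 100
Change 3: A[3] -19 -> 12, delta = 31, sum = 131
Change 4: A[2] 39 -> -7, delta = -46, sum = 85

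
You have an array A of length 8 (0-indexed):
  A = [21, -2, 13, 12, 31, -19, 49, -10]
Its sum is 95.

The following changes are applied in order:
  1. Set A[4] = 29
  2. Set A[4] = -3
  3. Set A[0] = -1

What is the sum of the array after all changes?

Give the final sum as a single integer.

Answer: 39

Derivation:
Initial sum: 95
Change 1: A[4] 31 -> 29, delta = -2, sum = 93
Change 2: A[4] 29 -> -3, delta = -32, sum = 61
Change 3: A[0] 21 -> -1, delta = -22, sum = 39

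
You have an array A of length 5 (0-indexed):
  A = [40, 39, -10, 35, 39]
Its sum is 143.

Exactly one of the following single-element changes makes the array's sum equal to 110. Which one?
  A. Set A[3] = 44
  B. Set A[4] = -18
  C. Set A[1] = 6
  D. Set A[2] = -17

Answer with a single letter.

Answer: C

Derivation:
Option A: A[3] 35->44, delta=9, new_sum=143+(9)=152
Option B: A[4] 39->-18, delta=-57, new_sum=143+(-57)=86
Option C: A[1] 39->6, delta=-33, new_sum=143+(-33)=110 <-- matches target
Option D: A[2] -10->-17, delta=-7, new_sum=143+(-7)=136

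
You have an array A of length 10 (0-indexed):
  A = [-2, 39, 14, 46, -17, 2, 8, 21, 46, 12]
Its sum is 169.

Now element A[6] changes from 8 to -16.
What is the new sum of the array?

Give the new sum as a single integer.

Old value at index 6: 8
New value at index 6: -16
Delta = -16 - 8 = -24
New sum = old_sum + delta = 169 + (-24) = 145

Answer: 145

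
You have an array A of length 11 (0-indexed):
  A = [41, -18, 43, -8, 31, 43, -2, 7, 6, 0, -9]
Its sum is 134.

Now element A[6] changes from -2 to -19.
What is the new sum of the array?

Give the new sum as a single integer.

Answer: 117

Derivation:
Old value at index 6: -2
New value at index 6: -19
Delta = -19 - -2 = -17
New sum = old_sum + delta = 134 + (-17) = 117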